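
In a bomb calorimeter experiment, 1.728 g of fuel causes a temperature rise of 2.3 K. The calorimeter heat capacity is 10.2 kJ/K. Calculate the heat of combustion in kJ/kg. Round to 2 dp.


Hc = C_cal * delta_T / m_fuel
Q_released = 10.2 * 2.3 = 23.4600 kJ
m_fuel = 1.728 g = 1.728/1000 kg = 0.001728 kg
Hc = 23.4600 / 0.001728 = 13576.39 kJ/kg


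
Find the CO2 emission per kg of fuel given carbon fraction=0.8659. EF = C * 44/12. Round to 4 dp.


EF = C_frac * (M_CO2 / M_C)
EF = 0.8659 * (44/12)
EF = 0.8659 * 3.666667 = 3.1750 kg_CO2/kg_fuel


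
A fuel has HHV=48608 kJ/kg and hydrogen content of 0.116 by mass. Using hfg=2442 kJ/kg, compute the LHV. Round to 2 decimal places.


LHV = HHV - hfg * 9 * H
Water correction = 2442 * 9 * 0.116 = 2549.448 kJ/kg
LHV = 48608 - 2549.448 = 46058.55 kJ/kg


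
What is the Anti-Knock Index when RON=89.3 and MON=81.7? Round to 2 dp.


AKI = (RON + MON) / 2
AKI = (89.3 + 81.7) / 2
AKI = 171.0 / 2 = 85.50


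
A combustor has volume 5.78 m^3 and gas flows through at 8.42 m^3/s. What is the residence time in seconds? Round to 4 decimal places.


tau = V / Q_flow
tau = 5.78 / 8.42 = 0.6865 s


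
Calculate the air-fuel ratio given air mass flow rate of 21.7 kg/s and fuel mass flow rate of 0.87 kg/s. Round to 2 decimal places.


AFR = m_air / m_fuel
AFR = 21.7 / 0.87 = 24.94


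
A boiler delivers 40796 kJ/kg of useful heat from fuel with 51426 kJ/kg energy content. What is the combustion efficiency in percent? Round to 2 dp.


Efficiency = (Q_useful / Q_fuel) * 100
Efficiency = (40796 / 51426) * 100
Efficiency = 0.7933 * 100 = 79.33%


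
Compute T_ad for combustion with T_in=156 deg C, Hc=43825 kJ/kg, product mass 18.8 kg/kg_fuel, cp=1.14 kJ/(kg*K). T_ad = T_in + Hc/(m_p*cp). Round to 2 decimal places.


T_ad = T_in + Hc / (m_p * cp)
Denominator = 18.8 * 1.14 = 21.4320
Temperature rise = 43825 / 21.4320 = 2044.84 K
T_ad = 156 + 2044.84 = 2200.84 deg C


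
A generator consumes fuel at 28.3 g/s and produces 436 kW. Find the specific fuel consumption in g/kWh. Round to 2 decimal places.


SFC = (mf / BP) * 3600
Rate = 28.3 / 436 = 0.064908 g/(s*kW)
SFC = 0.064908 * 3600 = 233.67 g/kWh


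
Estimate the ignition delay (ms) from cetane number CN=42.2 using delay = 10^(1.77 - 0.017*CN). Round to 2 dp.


delay = 10^(1.77 - 0.017*CN)
Exponent = 1.77 - 0.017*42.2 = 1.0526
delay = 10^1.0526 = 11.29 ms


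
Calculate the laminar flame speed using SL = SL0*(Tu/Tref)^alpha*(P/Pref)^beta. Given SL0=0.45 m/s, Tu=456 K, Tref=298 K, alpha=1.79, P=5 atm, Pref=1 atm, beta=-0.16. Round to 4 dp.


SL = SL0 * (Tu/Tref)^alpha * (P/Pref)^beta
T ratio = 456/298 = 1.53020134
(T ratio)^alpha = 1.53020134^1.79 = 2.141411
(P/Pref)^beta = 5^(-0.16) = 0.772974
SL = 0.45 * 2.141411 * 0.772974 = 0.7449 m/s


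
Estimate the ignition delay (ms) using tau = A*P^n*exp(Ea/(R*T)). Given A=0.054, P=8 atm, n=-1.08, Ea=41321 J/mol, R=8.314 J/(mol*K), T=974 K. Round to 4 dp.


tau = A * P^n * exp(Ea/(R*T))
P^n = 8^(-1.08) = 0.10584316
Ea/(R*T) = 41321/(8.314*974) = 5.102721
exp(Ea/(R*T)) = 164.468863
tau = 0.054 * 0.10584316 * 164.468863 = 0.9400 ms


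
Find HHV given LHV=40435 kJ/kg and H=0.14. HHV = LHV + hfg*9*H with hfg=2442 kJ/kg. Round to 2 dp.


HHV = LHV + hfg * 9 * H
Water addition = 2442 * 9 * 0.14 = 3076.920 kJ/kg
HHV = 40435 + 3076.920 = 43511.92 kJ/kg


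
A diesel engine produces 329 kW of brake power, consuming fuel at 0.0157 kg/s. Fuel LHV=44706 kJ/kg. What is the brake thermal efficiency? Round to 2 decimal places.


eta_BTE = (BP / (mf * LHV)) * 100
Denominator = 0.0157 * 44706 = 701.8842 kW
eta_BTE = (329 / 701.8842) * 100 = 46.87%


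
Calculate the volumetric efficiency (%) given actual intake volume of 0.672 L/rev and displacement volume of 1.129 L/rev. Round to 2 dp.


eta_v = (V_actual / V_disp) * 100
Ratio = 0.672 / 1.129 = 0.5952
eta_v = 0.5952 * 100 = 59.52%


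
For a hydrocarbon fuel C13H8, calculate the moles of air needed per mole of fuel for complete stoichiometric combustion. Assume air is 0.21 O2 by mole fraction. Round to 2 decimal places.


Balanced combustion: C13H8 + 15 O2 -> 13 CO2 + 4 H2O
O2 needed = C + H/4 = 13 + 8/4 = 15.00 moles
Air moles = O2 / 0.21 = 15.00 / 0.21 = 71.43 moles air


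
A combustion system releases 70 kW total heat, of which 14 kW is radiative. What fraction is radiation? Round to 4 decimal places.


f_rad = Q_rad / Q_total
f_rad = 14 / 70 = 0.2000


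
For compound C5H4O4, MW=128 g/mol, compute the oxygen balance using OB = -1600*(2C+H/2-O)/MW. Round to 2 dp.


OB = -1600 * (2C + H/2 - O) / MW
Inner = 2*5 + 4/2 - 4 = 8.00
OB = -1600 * 8.00 / 128 = -100.00%


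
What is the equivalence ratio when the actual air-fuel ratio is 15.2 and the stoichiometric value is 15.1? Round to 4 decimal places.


phi = AFR_stoich / AFR_actual
phi = 15.1 / 15.2 = 0.9934


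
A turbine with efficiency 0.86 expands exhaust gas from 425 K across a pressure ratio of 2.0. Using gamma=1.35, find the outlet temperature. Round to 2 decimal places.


T_out = T_in * (1 - eta * (1 - PR^(-(gamma-1)/gamma)))
Exponent = -(1.35-1)/1.35 = -0.25925926
PR^exp = 2.0^(-0.25925926) = 0.83551680
Factor = 1 - 0.86*(1 - 0.83551680) = 0.85854445
T_out = 425 * 0.85854445 = 364.88 K


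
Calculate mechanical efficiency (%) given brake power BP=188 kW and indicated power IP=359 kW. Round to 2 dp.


eta_mech = (BP / IP) * 100
Ratio = 188 / 359 = 0.5237
eta_mech = 0.5237 * 100 = 52.37%


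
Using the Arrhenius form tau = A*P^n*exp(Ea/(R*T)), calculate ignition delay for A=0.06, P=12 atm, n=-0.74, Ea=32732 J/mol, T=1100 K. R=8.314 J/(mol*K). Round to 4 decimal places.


tau = A * P^n * exp(Ea/(R*T))
P^n = 12^(-0.74) = 0.15900320
Ea/(R*T) = 32732/(8.314*1100) = 3.579067
exp(Ea/(R*T)) = 35.840089
tau = 0.06 * 0.15900320 * 35.840089 = 0.3419 ms


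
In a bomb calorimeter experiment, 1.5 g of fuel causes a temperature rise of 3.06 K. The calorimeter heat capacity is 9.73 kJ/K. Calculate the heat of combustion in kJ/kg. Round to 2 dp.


Hc = C_cal * delta_T / m_fuel
Q_released = 9.73 * 3.06 = 29.7738 kJ
m_fuel = 1.5 g = 1.5/1000 kg = 0.001500 kg
Hc = 29.7738 / 0.001500 = 19849.20 kJ/kg


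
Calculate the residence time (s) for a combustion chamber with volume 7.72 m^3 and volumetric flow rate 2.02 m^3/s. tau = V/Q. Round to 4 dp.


tau = V / Q_flow
tau = 7.72 / 2.02 = 3.8218 s


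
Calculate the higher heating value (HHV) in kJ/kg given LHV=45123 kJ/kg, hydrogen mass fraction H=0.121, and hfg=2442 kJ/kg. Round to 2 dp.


HHV = LHV + hfg * 9 * H
Water addition = 2442 * 9 * 0.121 = 2659.338 kJ/kg
HHV = 45123 + 2659.338 = 47782.34 kJ/kg


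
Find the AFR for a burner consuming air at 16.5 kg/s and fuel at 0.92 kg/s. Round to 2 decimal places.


AFR = m_air / m_fuel
AFR = 16.5 / 0.92 = 17.93


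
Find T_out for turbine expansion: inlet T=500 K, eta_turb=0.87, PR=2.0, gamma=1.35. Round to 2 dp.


T_out = T_in * (1 - eta * (1 - PR^(-(gamma-1)/gamma)))
Exponent = -(1.35-1)/1.35 = -0.25925926
PR^exp = 2.0^(-0.25925926) = 0.83551680
Factor = 1 - 0.87*(1 - 0.83551680) = 0.85689962
T_out = 500 * 0.85689962 = 428.45 K


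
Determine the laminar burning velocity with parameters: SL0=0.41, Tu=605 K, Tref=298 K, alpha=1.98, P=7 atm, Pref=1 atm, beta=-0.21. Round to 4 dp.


SL = SL0 * (Tu/Tref)^alpha * (P/Pref)^beta
T ratio = 605/298 = 2.03020134
(T ratio)^alpha = 2.03020134^1.98 = 4.063754
(P/Pref)^beta = 7^(-0.21) = 0.664553
SL = 0.41 * 4.063754 * 0.664553 = 1.1072 m/s


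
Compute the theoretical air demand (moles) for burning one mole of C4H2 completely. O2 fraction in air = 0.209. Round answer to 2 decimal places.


Balanced combustion: C4H2 + 4.5 O2 -> 4 CO2 + 1 H2O
O2 needed = C + H/4 = 4 + 2/4 = 4.50 moles
Air moles = O2 / 0.209 = 4.50 / 0.209 = 21.53 moles air


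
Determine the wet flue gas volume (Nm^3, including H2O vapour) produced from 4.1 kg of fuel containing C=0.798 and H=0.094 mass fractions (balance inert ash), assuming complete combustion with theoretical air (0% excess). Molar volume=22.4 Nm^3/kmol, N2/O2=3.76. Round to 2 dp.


Per kg fuel: CO2 = (C/12 kmol)*22.4 = (0.798/12)*22.4 = 1.48960 Nm^3
Per kg fuel: H2O = (H/2 kmol)*22.4 = (0.094/2)*22.4 = 1.05280 Nm^3
O2 needed per kg fuel = C/12 + H/4 = 0.798/12 + 0.094/4 = 0.09000000 kmol
Per kg fuel: N2 = O2*3.76*22.4 = 0.09000000*3.76*22.4 = 7.58016 Nm^3
Total per kg = 1.48960 + 1.05280 + 7.58016 = 10.12256 Nm^3
Total = 10.12256 * 4.1 = 41.50 Nm^3


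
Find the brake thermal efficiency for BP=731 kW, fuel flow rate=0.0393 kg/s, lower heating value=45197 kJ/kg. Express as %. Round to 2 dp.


eta_BTE = (BP / (mf * LHV)) * 100
Denominator = 0.0393 * 45197 = 1776.2421 kW
eta_BTE = (731 / 1776.2421) * 100 = 41.15%


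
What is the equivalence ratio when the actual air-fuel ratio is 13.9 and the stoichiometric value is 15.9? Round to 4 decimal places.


phi = AFR_stoich / AFR_actual
phi = 15.9 / 13.9 = 1.1439


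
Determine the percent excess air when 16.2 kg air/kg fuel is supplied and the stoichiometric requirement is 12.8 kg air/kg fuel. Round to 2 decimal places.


Excess air = actual - stoichiometric = 16.2 - 12.8 = 3.40 kg/kg fuel
Excess air % = (excess / stoich) * 100 = (3.40 / 12.8) * 100 = 26.56%


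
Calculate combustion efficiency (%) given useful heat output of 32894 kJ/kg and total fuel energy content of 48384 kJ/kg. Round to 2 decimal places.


Efficiency = (Q_useful / Q_fuel) * 100
Efficiency = (32894 / 48384) * 100
Efficiency = 0.6799 * 100 = 67.99%


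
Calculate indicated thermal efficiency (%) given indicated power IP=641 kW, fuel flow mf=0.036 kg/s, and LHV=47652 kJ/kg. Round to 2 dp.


eta_ith = (IP / (mf * LHV)) * 100
Denominator = 0.036 * 47652 = 1715.4720 kW
eta_ith = (641 / 1715.4720) * 100 = 37.37%


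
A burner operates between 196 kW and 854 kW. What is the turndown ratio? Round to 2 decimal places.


TDR = Q_max / Q_min
TDR = 854 / 196 = 4.36


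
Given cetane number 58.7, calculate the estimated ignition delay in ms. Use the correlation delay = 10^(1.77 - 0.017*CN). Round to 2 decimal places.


delay = 10^(1.77 - 0.017*CN)
Exponent = 1.77 - 0.017*58.7 = 0.7721
delay = 10^0.7721 = 5.92 ms


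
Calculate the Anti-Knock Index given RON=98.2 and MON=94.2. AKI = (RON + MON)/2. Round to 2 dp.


AKI = (RON + MON) / 2
AKI = (98.2 + 94.2) / 2
AKI = 192.4 / 2 = 96.20


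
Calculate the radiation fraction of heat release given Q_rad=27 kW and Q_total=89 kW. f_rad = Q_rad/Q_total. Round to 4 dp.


f_rad = Q_rad / Q_total
f_rad = 27 / 89 = 0.3034


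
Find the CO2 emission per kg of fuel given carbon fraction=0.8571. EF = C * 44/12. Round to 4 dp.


EF = C_frac * (M_CO2 / M_C)
EF = 0.8571 * (44/12)
EF = 0.8571 * 3.666667 = 3.1427 kg_CO2/kg_fuel


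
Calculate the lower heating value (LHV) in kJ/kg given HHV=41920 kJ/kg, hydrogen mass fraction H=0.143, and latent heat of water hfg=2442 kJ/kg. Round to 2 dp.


LHV = HHV - hfg * 9 * H
Water correction = 2442 * 9 * 0.143 = 3142.854 kJ/kg
LHV = 41920 - 3142.854 = 38777.15 kJ/kg


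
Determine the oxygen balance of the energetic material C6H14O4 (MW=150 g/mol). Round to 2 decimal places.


OB = -1600 * (2C + H/2 - O) / MW
Inner = 2*6 + 14/2 - 4 = 15.00
OB = -1600 * 15.00 / 150 = -160.00%


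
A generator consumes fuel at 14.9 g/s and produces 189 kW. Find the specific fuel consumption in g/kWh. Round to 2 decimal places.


SFC = (mf / BP) * 3600
Rate = 14.9 / 189 = 0.078836 g/(s*kW)
SFC = 0.078836 * 3600 = 283.81 g/kWh


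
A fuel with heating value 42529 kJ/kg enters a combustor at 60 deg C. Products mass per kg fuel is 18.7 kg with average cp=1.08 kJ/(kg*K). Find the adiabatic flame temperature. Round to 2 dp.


T_ad = T_in + Hc / (m_p * cp)
Denominator = 18.7 * 1.08 = 20.1960
Temperature rise = 42529 / 20.1960 = 2105.81 K
T_ad = 60 + 2105.81 = 2165.81 deg C


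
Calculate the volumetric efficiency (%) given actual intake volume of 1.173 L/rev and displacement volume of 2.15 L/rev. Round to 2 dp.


eta_v = (V_actual / V_disp) * 100
Ratio = 1.173 / 2.15 = 0.5456
eta_v = 0.5456 * 100 = 54.56%


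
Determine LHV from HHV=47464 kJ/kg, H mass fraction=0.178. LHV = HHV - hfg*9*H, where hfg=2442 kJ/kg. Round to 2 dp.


LHV = HHV - hfg * 9 * H
Water correction = 2442 * 9 * 0.178 = 3912.084 kJ/kg
LHV = 47464 - 3912.084 = 43551.92 kJ/kg


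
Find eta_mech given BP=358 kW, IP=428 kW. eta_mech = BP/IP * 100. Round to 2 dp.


eta_mech = (BP / IP) * 100
Ratio = 358 / 428 = 0.8364
eta_mech = 0.8364 * 100 = 83.64%


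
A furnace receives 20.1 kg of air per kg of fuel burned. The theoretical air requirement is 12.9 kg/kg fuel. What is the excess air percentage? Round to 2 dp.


Excess air = actual - stoichiometric = 20.1 - 12.9 = 7.20 kg/kg fuel
Excess air % = (excess / stoich) * 100 = (7.20 / 12.9) * 100 = 55.81%


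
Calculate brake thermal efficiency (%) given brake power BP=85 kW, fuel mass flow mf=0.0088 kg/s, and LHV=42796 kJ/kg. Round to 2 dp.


eta_BTE = (BP / (mf * LHV)) * 100
Denominator = 0.0088 * 42796 = 376.6048 kW
eta_BTE = (85 / 376.6048) * 100 = 22.57%


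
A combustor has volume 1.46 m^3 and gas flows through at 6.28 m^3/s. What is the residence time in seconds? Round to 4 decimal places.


tau = V / Q_flow
tau = 1.46 / 6.28 = 0.2325 s


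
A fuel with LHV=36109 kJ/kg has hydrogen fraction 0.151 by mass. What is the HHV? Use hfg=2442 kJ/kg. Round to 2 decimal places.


HHV = LHV + hfg * 9 * H
Water addition = 2442 * 9 * 0.151 = 3318.678 kJ/kg
HHV = 36109 + 3318.678 = 39427.68 kJ/kg


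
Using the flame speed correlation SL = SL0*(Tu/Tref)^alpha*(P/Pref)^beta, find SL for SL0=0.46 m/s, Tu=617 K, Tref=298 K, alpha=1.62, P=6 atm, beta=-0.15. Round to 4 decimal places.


SL = SL0 * (Tu/Tref)^alpha * (P/Pref)^beta
T ratio = 617/298 = 2.07046980
(T ratio)^alpha = 2.07046980^1.62 = 3.251110
(P/Pref)^beta = 6^(-0.15) = 0.764324
SL = 0.46 * 3.251110 * 0.764324 = 1.1431 m/s


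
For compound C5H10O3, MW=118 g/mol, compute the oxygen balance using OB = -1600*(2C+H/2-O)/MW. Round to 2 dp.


OB = -1600 * (2C + H/2 - O) / MW
Inner = 2*5 + 10/2 - 3 = 12.00
OB = -1600 * 12.00 / 118 = -162.71%


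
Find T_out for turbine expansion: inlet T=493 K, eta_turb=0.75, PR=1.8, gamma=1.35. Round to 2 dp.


T_out = T_in * (1 - eta * (1 - PR^(-(gamma-1)/gamma)))
Exponent = -(1.35-1)/1.35 = -0.25925926
PR^exp = 1.8^(-0.25925926) = 0.85865408
Factor = 1 - 0.75*(1 - 0.85865408) = 0.89399056
T_out = 493 * 0.89399056 = 440.74 K


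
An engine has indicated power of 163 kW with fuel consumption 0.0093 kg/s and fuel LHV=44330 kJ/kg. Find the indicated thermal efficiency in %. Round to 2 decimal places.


eta_ith = (IP / (mf * LHV)) * 100
Denominator = 0.0093 * 44330 = 412.2690 kW
eta_ith = (163 / 412.2690) * 100 = 39.54%


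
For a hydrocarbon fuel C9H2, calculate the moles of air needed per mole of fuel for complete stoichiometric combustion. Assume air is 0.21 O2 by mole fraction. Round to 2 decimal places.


Balanced combustion: C9H2 + 9.5 O2 -> 9 CO2 + 1 H2O
O2 needed = C + H/4 = 9 + 2/4 = 9.50 moles
Air moles = O2 / 0.21 = 9.50 / 0.21 = 45.24 moles air


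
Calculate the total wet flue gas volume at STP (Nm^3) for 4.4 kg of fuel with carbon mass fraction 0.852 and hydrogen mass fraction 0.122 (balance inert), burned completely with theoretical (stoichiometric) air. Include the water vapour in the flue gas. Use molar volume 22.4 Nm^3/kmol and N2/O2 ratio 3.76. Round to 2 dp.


Per kg fuel: CO2 = (C/12 kmol)*22.4 = (0.852/12)*22.4 = 1.59040 Nm^3
Per kg fuel: H2O = (H/2 kmol)*22.4 = (0.122/2)*22.4 = 1.36640 Nm^3
O2 needed per kg fuel = C/12 + H/4 = 0.852/12 + 0.122/4 = 0.10150000 kmol
Per kg fuel: N2 = O2*3.76*22.4 = 0.10150000*3.76*22.4 = 8.54874 Nm^3
Total per kg = 1.59040 + 1.36640 + 8.54874 = 11.50554 Nm^3
Total = 11.50554 * 4.4 = 50.62 Nm^3


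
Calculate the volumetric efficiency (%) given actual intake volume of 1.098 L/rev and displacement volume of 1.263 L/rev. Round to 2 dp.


eta_v = (V_actual / V_disp) * 100
Ratio = 1.098 / 1.263 = 0.8694
eta_v = 0.8694 * 100 = 86.94%


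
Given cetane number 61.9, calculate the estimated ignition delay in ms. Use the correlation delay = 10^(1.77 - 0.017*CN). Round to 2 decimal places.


delay = 10^(1.77 - 0.017*CN)
Exponent = 1.77 - 0.017*61.9 = 0.7177
delay = 10^0.7177 = 5.22 ms


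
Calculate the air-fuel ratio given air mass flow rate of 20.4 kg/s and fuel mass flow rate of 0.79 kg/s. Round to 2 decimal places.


AFR = m_air / m_fuel
AFR = 20.4 / 0.79 = 25.82


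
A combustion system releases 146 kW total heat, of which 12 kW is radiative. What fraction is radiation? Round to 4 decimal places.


f_rad = Q_rad / Q_total
f_rad = 12 / 146 = 0.0822


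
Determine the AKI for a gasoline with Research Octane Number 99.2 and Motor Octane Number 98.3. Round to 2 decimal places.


AKI = (RON + MON) / 2
AKI = (99.2 + 98.3) / 2
AKI = 197.5 / 2 = 98.75


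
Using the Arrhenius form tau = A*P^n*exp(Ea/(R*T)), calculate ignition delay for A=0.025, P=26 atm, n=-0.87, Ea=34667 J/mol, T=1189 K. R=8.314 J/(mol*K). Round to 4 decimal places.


tau = A * P^n * exp(Ea/(R*T))
P^n = 26^(-0.87) = 0.05874531
Ea/(R*T) = 34667/(8.314*1189) = 3.506908
exp(Ea/(R*T)) = 33.345009
tau = 0.025 * 0.05874531 * 33.345009 = 0.0490 ms


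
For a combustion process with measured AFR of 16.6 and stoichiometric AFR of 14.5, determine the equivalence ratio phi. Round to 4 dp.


phi = AFR_stoich / AFR_actual
phi = 14.5 / 16.6 = 0.8735


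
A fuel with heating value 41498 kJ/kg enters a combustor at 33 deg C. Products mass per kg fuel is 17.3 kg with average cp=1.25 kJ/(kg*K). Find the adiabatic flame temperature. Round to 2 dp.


T_ad = T_in + Hc / (m_p * cp)
Denominator = 17.3 * 1.25 = 21.6250
Temperature rise = 41498 / 21.6250 = 1918.98 K
T_ad = 33 + 1918.98 = 1951.98 deg C


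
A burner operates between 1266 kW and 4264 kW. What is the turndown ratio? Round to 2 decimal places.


TDR = Q_max / Q_min
TDR = 4264 / 1266 = 3.37


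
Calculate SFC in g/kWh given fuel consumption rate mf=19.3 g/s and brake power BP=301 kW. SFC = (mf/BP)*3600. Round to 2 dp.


SFC = (mf / BP) * 3600
Rate = 19.3 / 301 = 0.064120 g/(s*kW)
SFC = 0.064120 * 3600 = 230.83 g/kWh


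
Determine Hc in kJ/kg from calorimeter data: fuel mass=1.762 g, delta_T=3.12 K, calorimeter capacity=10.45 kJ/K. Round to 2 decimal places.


Hc = C_cal * delta_T / m_fuel
Q_released = 10.45 * 3.12 = 32.6040 kJ
m_fuel = 1.762 g = 1.762/1000 kg = 0.001762 kg
Hc = 32.6040 / 0.001762 = 18503.97 kJ/kg


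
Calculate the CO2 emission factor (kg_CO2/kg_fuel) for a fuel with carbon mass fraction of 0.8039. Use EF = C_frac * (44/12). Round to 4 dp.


EF = C_frac * (M_CO2 / M_C)
EF = 0.8039 * (44/12)
EF = 0.8039 * 3.666667 = 2.9476 kg_CO2/kg_fuel


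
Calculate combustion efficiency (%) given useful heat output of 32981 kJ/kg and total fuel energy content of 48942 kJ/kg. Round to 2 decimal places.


Efficiency = (Q_useful / Q_fuel) * 100
Efficiency = (32981 / 48942) * 100
Efficiency = 0.6739 * 100 = 67.39%


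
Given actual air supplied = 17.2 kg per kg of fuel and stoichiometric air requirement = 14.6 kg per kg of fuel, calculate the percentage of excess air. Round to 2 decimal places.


Excess air = actual - stoichiometric = 17.2 - 14.6 = 2.60 kg/kg fuel
Excess air % = (excess / stoich) * 100 = (2.60 / 14.6) * 100 = 17.81%


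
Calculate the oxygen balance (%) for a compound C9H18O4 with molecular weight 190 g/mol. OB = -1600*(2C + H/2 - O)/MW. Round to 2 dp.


OB = -1600 * (2C + H/2 - O) / MW
Inner = 2*9 + 18/2 - 4 = 23.00
OB = -1600 * 23.00 / 190 = -193.68%


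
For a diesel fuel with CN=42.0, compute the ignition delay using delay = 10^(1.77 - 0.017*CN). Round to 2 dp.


delay = 10^(1.77 - 0.017*CN)
Exponent = 1.77 - 0.017*42.0 = 1.0560
delay = 10^1.0560 = 11.38 ms


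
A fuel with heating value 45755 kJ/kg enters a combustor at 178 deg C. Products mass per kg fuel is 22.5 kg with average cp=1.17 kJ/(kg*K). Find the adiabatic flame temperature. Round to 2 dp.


T_ad = T_in + Hc / (m_p * cp)
Denominator = 22.5 * 1.17 = 26.3250
Temperature rise = 45755 / 26.3250 = 1738.08 K
T_ad = 178 + 1738.08 = 1916.08 deg C


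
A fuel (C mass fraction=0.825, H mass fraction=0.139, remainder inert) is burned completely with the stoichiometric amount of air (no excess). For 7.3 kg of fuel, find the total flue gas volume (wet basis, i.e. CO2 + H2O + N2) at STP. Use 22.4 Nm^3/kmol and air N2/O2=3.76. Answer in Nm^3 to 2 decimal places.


Per kg fuel: CO2 = (C/12 kmol)*22.4 = (0.825/12)*22.4 = 1.54000 Nm^3
Per kg fuel: H2O = (H/2 kmol)*22.4 = (0.139/2)*22.4 = 1.55680 Nm^3
O2 needed per kg fuel = C/12 + H/4 = 0.825/12 + 0.139/4 = 0.10350000 kmol
Per kg fuel: N2 = O2*3.76*22.4 = 0.10350000*3.76*22.4 = 8.71718 Nm^3
Total per kg = 1.54000 + 1.55680 + 8.71718 = 11.81398 Nm^3
Total = 11.81398 * 7.3 = 86.24 Nm^3


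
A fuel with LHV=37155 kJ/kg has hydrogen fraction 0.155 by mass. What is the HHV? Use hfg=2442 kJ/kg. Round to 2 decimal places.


HHV = LHV + hfg * 9 * H
Water addition = 2442 * 9 * 0.155 = 3406.590 kJ/kg
HHV = 37155 + 3406.590 = 40561.59 kJ/kg


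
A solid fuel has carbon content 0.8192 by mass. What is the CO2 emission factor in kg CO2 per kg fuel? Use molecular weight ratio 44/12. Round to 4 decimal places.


EF = C_frac * (M_CO2 / M_C)
EF = 0.8192 * (44/12)
EF = 0.8192 * 3.666667 = 3.0037 kg_CO2/kg_fuel


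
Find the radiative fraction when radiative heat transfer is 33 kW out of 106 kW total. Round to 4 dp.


f_rad = Q_rad / Q_total
f_rad = 33 / 106 = 0.3113


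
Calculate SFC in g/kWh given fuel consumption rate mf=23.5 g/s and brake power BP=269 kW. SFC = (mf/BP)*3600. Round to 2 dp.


SFC = (mf / BP) * 3600
Rate = 23.5 / 269 = 0.087361 g/(s*kW)
SFC = 0.087361 * 3600 = 314.50 g/kWh


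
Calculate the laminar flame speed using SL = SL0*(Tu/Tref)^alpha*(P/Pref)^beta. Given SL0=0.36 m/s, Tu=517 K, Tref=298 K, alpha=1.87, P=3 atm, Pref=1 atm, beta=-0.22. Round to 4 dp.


SL = SL0 * (Tu/Tref)^alpha * (P/Pref)^beta
T ratio = 517/298 = 1.73489933
(T ratio)^alpha = 1.73489933^1.87 = 2.801837
(P/Pref)^beta = 3^(-0.22) = 0.785296
SL = 0.36 * 2.801837 * 0.785296 = 0.7921 m/s


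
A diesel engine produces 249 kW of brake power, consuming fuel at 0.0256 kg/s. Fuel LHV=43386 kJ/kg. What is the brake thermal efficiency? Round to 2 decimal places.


eta_BTE = (BP / (mf * LHV)) * 100
Denominator = 0.0256 * 43386 = 1110.6816 kW
eta_BTE = (249 / 1110.6816) * 100 = 22.42%


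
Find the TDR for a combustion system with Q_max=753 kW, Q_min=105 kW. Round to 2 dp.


TDR = Q_max / Q_min
TDR = 753 / 105 = 7.17


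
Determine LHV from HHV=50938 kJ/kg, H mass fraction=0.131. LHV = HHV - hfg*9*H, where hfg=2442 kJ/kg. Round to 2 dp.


LHV = HHV - hfg * 9 * H
Water correction = 2442 * 9 * 0.131 = 2879.118 kJ/kg
LHV = 50938 - 2879.118 = 48058.88 kJ/kg


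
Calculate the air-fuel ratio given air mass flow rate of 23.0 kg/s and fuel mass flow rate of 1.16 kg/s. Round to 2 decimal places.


AFR = m_air / m_fuel
AFR = 23.0 / 1.16 = 19.83


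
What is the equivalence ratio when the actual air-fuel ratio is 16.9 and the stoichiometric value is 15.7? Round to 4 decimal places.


phi = AFR_stoich / AFR_actual
phi = 15.7 / 16.9 = 0.9290


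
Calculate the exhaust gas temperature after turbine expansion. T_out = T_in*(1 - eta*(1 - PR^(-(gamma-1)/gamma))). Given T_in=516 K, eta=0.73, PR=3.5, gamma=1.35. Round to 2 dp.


T_out = T_in * (1 - eta * (1 - PR^(-(gamma-1)/gamma)))
Exponent = -(1.35-1)/1.35 = -0.25925926
PR^exp = 3.5^(-0.25925926) = 0.72267881
Factor = 1 - 0.73*(1 - 0.72267881) = 0.79755553
T_out = 516 * 0.79755553 = 411.54 K


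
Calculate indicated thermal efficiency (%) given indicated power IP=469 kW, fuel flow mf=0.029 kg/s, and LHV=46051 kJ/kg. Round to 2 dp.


eta_ith = (IP / (mf * LHV)) * 100
Denominator = 0.029 * 46051 = 1335.4790 kW
eta_ith = (469 / 1335.4790) * 100 = 35.12%


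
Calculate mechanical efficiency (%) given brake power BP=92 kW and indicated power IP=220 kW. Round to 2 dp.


eta_mech = (BP / IP) * 100
Ratio = 92 / 220 = 0.4182
eta_mech = 0.4182 * 100 = 41.82%


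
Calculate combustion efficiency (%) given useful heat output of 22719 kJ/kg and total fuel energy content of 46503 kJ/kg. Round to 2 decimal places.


Efficiency = (Q_useful / Q_fuel) * 100
Efficiency = (22719 / 46503) * 100
Efficiency = 0.4885 * 100 = 48.85%


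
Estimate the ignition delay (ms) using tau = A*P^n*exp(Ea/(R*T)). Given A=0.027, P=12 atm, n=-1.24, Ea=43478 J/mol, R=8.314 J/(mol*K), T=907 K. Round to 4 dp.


tau = A * P^n * exp(Ea/(R*T))
P^n = 12^(-1.24) = 0.04590027
Ea/(R*T) = 43478/(8.314*907) = 5.765703
exp(Ea/(R*T)) = 319.163267
tau = 0.027 * 0.04590027 * 319.163267 = 0.3955 ms


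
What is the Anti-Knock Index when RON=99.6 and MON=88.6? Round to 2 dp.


AKI = (RON + MON) / 2
AKI = (99.6 + 88.6) / 2
AKI = 188.2 / 2 = 94.10


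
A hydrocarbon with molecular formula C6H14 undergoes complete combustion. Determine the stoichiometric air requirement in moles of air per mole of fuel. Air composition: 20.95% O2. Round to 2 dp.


Balanced combustion: C6H14 + 9.5 O2 -> 6 CO2 + 7 H2O
O2 needed = C + H/4 = 6 + 14/4 = 9.50 moles
Air moles = O2 / 0.2095 = 9.50 / 0.2095 = 45.35 moles air


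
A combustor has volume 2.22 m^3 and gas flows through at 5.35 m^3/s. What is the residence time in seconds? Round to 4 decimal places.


tau = V / Q_flow
tau = 2.22 / 5.35 = 0.4150 s


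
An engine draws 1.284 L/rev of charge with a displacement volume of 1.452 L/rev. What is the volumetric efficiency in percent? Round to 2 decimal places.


eta_v = (V_actual / V_disp) * 100
Ratio = 1.284 / 1.452 = 0.8843
eta_v = 0.8843 * 100 = 88.43%


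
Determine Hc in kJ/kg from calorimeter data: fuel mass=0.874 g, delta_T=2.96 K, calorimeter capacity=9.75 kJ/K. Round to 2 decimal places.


Hc = C_cal * delta_T / m_fuel
Q_released = 9.75 * 2.96 = 28.8600 kJ
m_fuel = 0.874 g = 0.874/1000 kg = 0.000874 kg
Hc = 28.8600 / 0.000874 = 33020.59 kJ/kg


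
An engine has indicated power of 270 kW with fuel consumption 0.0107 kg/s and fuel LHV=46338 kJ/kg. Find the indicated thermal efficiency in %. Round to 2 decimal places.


eta_ith = (IP / (mf * LHV)) * 100
Denominator = 0.0107 * 46338 = 495.8166 kW
eta_ith = (270 / 495.8166) * 100 = 54.46%


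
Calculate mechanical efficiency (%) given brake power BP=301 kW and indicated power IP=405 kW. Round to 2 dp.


eta_mech = (BP / IP) * 100
Ratio = 301 / 405 = 0.7432
eta_mech = 0.7432 * 100 = 74.32%


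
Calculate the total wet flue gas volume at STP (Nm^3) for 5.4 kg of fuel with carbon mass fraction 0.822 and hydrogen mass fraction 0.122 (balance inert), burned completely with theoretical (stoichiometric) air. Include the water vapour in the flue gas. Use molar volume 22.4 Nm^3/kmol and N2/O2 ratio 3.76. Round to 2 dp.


Per kg fuel: CO2 = (C/12 kmol)*22.4 = (0.822/12)*22.4 = 1.53440 Nm^3
Per kg fuel: H2O = (H/2 kmol)*22.4 = (0.122/2)*22.4 = 1.36640 Nm^3
O2 needed per kg fuel = C/12 + H/4 = 0.822/12 + 0.122/4 = 0.09900000 kmol
Per kg fuel: N2 = O2*3.76*22.4 = 0.09900000*3.76*22.4 = 8.33818 Nm^3
Total per kg = 1.53440 + 1.36640 + 8.33818 = 11.23898 Nm^3
Total = 11.23898 * 5.4 = 60.69 Nm^3


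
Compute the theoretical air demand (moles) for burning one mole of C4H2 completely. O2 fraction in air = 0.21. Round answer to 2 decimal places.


Balanced combustion: C4H2 + 4.5 O2 -> 4 CO2 + 1 H2O
O2 needed = C + H/4 = 4 + 2/4 = 4.50 moles
Air moles = O2 / 0.21 = 4.50 / 0.21 = 21.43 moles air


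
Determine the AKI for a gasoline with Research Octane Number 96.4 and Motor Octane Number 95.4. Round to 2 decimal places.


AKI = (RON + MON) / 2
AKI = (96.4 + 95.4) / 2
AKI = 191.8 / 2 = 95.90


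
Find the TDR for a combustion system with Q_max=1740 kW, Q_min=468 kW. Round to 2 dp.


TDR = Q_max / Q_min
TDR = 1740 / 468 = 3.72


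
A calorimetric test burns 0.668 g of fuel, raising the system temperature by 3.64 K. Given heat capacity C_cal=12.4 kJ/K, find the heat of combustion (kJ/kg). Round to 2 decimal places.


Hc = C_cal * delta_T / m_fuel
Q_released = 12.4 * 3.64 = 45.1360 kJ
m_fuel = 0.668 g = 0.668/1000 kg = 0.000668 kg
Hc = 45.1360 / 0.000668 = 67568.86 kJ/kg


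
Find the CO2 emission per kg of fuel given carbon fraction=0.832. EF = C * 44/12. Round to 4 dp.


EF = C_frac * (M_CO2 / M_C)
EF = 0.832 * (44/12)
EF = 0.832 * 3.666667 = 3.0507 kg_CO2/kg_fuel


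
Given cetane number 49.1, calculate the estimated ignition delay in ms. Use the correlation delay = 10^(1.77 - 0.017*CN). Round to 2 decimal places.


delay = 10^(1.77 - 0.017*CN)
Exponent = 1.77 - 0.017*49.1 = 0.9353
delay = 10^0.9353 = 8.62 ms


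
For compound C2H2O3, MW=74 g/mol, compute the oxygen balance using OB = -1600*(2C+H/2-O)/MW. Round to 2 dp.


OB = -1600 * (2C + H/2 - O) / MW
Inner = 2*2 + 2/2 - 3 = 2.00
OB = -1600 * 2.00 / 74 = -43.24%


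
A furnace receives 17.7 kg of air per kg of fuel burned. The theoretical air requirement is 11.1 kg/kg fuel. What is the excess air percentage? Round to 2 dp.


Excess air = actual - stoichiometric = 17.7 - 11.1 = 6.60 kg/kg fuel
Excess air % = (excess / stoich) * 100 = (6.60 / 11.1) * 100 = 59.46%


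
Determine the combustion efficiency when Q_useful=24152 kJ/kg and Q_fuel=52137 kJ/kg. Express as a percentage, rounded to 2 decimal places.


Efficiency = (Q_useful / Q_fuel) * 100
Efficiency = (24152 / 52137) * 100
Efficiency = 0.4632 * 100 = 46.32%


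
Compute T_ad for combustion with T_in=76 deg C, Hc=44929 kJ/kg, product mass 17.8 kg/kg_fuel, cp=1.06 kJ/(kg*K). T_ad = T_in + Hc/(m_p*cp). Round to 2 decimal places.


T_ad = T_in + Hc / (m_p * cp)
Denominator = 17.8 * 1.06 = 18.8680
Temperature rise = 44929 / 18.8680 = 2381.23 K
T_ad = 76 + 2381.23 = 2457.23 deg C


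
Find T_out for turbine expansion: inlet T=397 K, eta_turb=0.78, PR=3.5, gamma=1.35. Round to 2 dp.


T_out = T_in * (1 - eta * (1 - PR^(-(gamma-1)/gamma)))
Exponent = -(1.35-1)/1.35 = -0.25925926
PR^exp = 3.5^(-0.25925926) = 0.72267881
Factor = 1 - 0.78*(1 - 0.72267881) = 0.78368947
T_out = 397 * 0.78368947 = 311.12 K


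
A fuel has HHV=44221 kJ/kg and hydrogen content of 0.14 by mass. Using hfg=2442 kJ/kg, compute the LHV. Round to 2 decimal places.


LHV = HHV - hfg * 9 * H
Water correction = 2442 * 9 * 0.14 = 3076.920 kJ/kg
LHV = 44221 - 3076.920 = 41144.08 kJ/kg


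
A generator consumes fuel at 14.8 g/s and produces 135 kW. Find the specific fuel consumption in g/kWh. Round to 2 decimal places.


SFC = (mf / BP) * 3600
Rate = 14.8 / 135 = 0.109630 g/(s*kW)
SFC = 0.109630 * 3600 = 394.67 g/kWh


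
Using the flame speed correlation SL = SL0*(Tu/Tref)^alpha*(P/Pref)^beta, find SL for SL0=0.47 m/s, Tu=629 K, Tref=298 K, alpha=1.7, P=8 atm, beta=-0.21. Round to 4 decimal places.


SL = SL0 * (Tu/Tref)^alpha * (P/Pref)^beta
T ratio = 629/298 = 2.11073826
(T ratio)^alpha = 2.11073826^1.7 = 3.560725
(P/Pref)^beta = 8^(-0.21) = 0.646176
SL = 0.47 * 3.560725 * 0.646176 = 1.0814 m/s


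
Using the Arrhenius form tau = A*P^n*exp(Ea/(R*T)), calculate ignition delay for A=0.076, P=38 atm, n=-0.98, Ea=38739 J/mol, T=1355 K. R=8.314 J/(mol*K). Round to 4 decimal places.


tau = A * P^n * exp(Ea/(R*T))
P^n = 38^(-0.98) = 0.02830167
Ea/(R*T) = 38739/(8.314*1355) = 3.438738
exp(Ea/(R*T)) = 31.147626
tau = 0.076 * 0.02830167 * 31.147626 = 0.0670 ms


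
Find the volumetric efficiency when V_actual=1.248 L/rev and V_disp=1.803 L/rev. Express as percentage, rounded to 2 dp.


eta_v = (V_actual / V_disp) * 100
Ratio = 1.248 / 1.803 = 0.6922
eta_v = 0.6922 * 100 = 69.22%


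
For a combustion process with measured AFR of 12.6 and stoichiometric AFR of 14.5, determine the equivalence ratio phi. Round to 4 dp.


phi = AFR_stoich / AFR_actual
phi = 14.5 / 12.6 = 1.1508


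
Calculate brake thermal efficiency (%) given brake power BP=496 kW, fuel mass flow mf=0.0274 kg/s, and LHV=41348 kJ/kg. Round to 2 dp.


eta_BTE = (BP / (mf * LHV)) * 100
Denominator = 0.0274 * 41348 = 1132.9352 kW
eta_BTE = (496 / 1132.9352) * 100 = 43.78%


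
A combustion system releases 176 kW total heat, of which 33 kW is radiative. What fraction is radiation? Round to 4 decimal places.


f_rad = Q_rad / Q_total
f_rad = 33 / 176 = 0.1875


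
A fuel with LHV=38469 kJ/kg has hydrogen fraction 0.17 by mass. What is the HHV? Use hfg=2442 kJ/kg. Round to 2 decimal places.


HHV = LHV + hfg * 9 * H
Water addition = 2442 * 9 * 0.17 = 3736.260 kJ/kg
HHV = 38469 + 3736.260 = 42205.26 kJ/kg


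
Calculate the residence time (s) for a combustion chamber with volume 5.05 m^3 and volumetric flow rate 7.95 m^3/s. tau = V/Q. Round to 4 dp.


tau = V / Q_flow
tau = 5.05 / 7.95 = 0.6352 s


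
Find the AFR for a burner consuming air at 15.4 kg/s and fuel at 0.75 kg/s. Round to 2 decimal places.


AFR = m_air / m_fuel
AFR = 15.4 / 0.75 = 20.53


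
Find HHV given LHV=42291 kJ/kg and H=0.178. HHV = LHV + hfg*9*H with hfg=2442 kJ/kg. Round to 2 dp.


HHV = LHV + hfg * 9 * H
Water addition = 2442 * 9 * 0.178 = 3912.084 kJ/kg
HHV = 42291 + 3912.084 = 46203.08 kJ/kg


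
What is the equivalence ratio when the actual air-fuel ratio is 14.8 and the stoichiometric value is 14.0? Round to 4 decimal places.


phi = AFR_stoich / AFR_actual
phi = 14.0 / 14.8 = 0.9459


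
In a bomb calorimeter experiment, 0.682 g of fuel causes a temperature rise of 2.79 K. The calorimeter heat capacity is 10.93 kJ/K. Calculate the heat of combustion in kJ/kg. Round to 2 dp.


Hc = C_cal * delta_T / m_fuel
Q_released = 10.93 * 2.79 = 30.4947 kJ
m_fuel = 0.682 g = 0.682/1000 kg = 0.000682 kg
Hc = 30.4947 / 0.000682 = 44713.64 kJ/kg


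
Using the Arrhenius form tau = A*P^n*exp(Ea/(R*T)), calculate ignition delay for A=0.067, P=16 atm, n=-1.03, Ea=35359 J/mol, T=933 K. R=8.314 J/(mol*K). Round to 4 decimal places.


tau = A * P^n * exp(Ea/(R*T))
P^n = 16^(-1.03) = 0.05751173
Ea/(R*T) = 35359/(8.314*933) = 4.558357
exp(Ea/(R*T)) = 95.426540
tau = 0.067 * 0.05751173 * 95.426540 = 0.3677 ms


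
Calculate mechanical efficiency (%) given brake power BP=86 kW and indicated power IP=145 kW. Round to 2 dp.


eta_mech = (BP / IP) * 100
Ratio = 86 / 145 = 0.5931
eta_mech = 0.5931 * 100 = 59.31%


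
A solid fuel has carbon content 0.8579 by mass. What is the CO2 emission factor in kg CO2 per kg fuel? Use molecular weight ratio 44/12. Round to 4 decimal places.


EF = C_frac * (M_CO2 / M_C)
EF = 0.8579 * (44/12)
EF = 0.8579 * 3.666667 = 3.1456 kg_CO2/kg_fuel


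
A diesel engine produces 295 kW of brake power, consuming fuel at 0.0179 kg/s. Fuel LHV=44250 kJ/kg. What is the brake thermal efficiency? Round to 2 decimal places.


eta_BTE = (BP / (mf * LHV)) * 100
Denominator = 0.0179 * 44250 = 792.0750 kW
eta_BTE = (295 / 792.0750) * 100 = 37.24%


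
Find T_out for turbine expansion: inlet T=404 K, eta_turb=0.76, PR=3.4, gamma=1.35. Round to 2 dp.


T_out = T_in * (1 - eta * (1 - PR^(-(gamma-1)/gamma)))
Exponent = -(1.35-1)/1.35 = -0.25925926
PR^exp = 3.4^(-0.25925926) = 0.72813041
Factor = 1 - 0.76*(1 - 0.72813041) = 0.79337911
T_out = 404 * 0.79337911 = 320.53 K


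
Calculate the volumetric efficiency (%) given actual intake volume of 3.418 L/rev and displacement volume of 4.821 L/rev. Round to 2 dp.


eta_v = (V_actual / V_disp) * 100
Ratio = 3.418 / 4.821 = 0.7090
eta_v = 0.7090 * 100 = 70.90%


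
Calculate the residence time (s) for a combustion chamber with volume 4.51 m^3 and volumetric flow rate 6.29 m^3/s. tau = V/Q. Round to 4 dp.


tau = V / Q_flow
tau = 4.51 / 6.29 = 0.7170 s


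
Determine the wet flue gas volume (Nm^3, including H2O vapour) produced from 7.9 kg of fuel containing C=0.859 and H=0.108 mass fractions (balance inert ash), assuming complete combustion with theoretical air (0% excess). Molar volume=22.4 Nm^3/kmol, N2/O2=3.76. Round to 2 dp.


Per kg fuel: CO2 = (C/12 kmol)*22.4 = (0.859/12)*22.4 = 1.60347 Nm^3
Per kg fuel: H2O = (H/2 kmol)*22.4 = (0.108/2)*22.4 = 1.20960 Nm^3
O2 needed per kg fuel = C/12 + H/4 = 0.859/12 + 0.108/4 = 0.09858333 kmol
Per kg fuel: N2 = O2*3.76*22.4 = 0.09858333*3.76*22.4 = 8.30308 Nm^3
Total per kg = 1.60347 + 1.20960 + 8.30308 = 11.11615 Nm^3
Total = 11.11615 * 7.9 = 87.82 Nm^3


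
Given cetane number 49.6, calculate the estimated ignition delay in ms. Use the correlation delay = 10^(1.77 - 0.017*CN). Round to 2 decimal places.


delay = 10^(1.77 - 0.017*CN)
Exponent = 1.77 - 0.017*49.6 = 0.9268
delay = 10^0.9268 = 8.45 ms


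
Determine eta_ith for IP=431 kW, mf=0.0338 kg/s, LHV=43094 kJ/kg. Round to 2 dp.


eta_ith = (IP / (mf * LHV)) * 100
Denominator = 0.0338 * 43094 = 1456.5772 kW
eta_ith = (431 / 1456.5772) * 100 = 29.59%


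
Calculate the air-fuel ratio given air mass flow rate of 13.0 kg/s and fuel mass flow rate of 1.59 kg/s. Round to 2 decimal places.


AFR = m_air / m_fuel
AFR = 13.0 / 1.59 = 8.18


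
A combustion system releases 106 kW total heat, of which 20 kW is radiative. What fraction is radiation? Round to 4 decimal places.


f_rad = Q_rad / Q_total
f_rad = 20 / 106 = 0.1887


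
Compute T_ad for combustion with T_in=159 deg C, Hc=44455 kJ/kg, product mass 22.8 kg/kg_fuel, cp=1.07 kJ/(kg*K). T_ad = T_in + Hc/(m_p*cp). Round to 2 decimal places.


T_ad = T_in + Hc / (m_p * cp)
Denominator = 22.8 * 1.07 = 24.3960
Temperature rise = 44455 / 24.3960 = 1822.22 K
T_ad = 159 + 1822.22 = 1981.22 deg C


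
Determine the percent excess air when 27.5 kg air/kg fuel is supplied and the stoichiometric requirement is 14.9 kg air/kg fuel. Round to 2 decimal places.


Excess air = actual - stoichiometric = 27.5 - 14.9 = 12.60 kg/kg fuel
Excess air % = (excess / stoich) * 100 = (12.60 / 14.9) * 100 = 84.56%


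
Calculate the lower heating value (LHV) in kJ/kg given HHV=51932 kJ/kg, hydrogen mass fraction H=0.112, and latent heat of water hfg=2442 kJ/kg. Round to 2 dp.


LHV = HHV - hfg * 9 * H
Water correction = 2442 * 9 * 0.112 = 2461.536 kJ/kg
LHV = 51932 - 2461.536 = 49470.46 kJ/kg


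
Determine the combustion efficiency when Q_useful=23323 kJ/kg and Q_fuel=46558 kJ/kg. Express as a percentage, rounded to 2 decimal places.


Efficiency = (Q_useful / Q_fuel) * 100
Efficiency = (23323 / 46558) * 100
Efficiency = 0.5009 * 100 = 50.09%


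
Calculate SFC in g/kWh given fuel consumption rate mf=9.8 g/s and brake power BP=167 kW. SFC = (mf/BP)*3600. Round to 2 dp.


SFC = (mf / BP) * 3600
Rate = 9.8 / 167 = 0.058683 g/(s*kW)
SFC = 0.058683 * 3600 = 211.26 g/kWh


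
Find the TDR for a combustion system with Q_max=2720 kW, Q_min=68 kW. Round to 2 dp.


TDR = Q_max / Q_min
TDR = 2720 / 68 = 40.00


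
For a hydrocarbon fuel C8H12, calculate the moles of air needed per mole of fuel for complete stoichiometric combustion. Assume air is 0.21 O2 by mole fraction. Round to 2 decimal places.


Balanced combustion: C8H12 + 11 O2 -> 8 CO2 + 6 H2O
O2 needed = C + H/4 = 8 + 12/4 = 11.00 moles
Air moles = O2 / 0.21 = 11.00 / 0.21 = 52.38 moles air


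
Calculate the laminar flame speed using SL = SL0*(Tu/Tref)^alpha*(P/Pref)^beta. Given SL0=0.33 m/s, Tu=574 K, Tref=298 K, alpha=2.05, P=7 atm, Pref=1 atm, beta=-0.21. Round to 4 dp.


SL = SL0 * (Tu/Tref)^alpha * (P/Pref)^beta
T ratio = 574/298 = 1.92617450
(T ratio)^alpha = 1.92617450^2.05 = 3.833770
(P/Pref)^beta = 7^(-0.21) = 0.664553
SL = 0.33 * 3.833770 * 0.664553 = 0.8408 m/s


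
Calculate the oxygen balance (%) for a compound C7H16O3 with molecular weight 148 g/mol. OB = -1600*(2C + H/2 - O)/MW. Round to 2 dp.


OB = -1600 * (2C + H/2 - O) / MW
Inner = 2*7 + 16/2 - 3 = 19.00
OB = -1600 * 19.00 / 148 = -205.41%
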